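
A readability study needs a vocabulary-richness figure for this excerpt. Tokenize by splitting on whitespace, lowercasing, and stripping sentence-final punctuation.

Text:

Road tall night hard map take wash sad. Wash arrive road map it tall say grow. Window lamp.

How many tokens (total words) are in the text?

Tokens: road, tall, night, hard, map, take, wash, sad, wash, arrive, road, map, it, tall, say, grow, window, lamp
N = 18

18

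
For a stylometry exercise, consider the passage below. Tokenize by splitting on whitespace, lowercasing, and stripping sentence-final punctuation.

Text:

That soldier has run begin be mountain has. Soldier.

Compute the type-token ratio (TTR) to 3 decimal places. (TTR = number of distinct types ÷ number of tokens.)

N = 9 tokens, V = 7 types.
TTR = V / N = 7 / 9 = 0.778

0.778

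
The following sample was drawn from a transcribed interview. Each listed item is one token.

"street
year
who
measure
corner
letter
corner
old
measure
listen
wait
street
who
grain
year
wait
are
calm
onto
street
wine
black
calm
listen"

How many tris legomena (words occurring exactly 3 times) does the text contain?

Frequencies: street:3, year:2, who:2, measure:2, corner:2, listen:2, wait:2, calm:2, letter:1, old:1, grain:1, are:1, onto:1, wine:1, black:1
Words with frequency 3: street

1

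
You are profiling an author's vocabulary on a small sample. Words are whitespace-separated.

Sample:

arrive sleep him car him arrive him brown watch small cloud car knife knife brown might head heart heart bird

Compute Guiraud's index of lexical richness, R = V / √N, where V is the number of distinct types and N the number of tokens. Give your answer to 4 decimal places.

N = 20, V = 13.
√N = 4.472136
R = 13 / 4.472136 = 2.9069

2.9069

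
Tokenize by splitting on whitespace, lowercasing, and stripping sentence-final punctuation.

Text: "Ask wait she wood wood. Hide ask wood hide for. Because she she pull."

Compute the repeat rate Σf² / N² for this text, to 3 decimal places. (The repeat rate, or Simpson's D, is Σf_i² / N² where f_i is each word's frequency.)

0.153

Frequencies: she:3, wood:3, ask:2, hide:2, wait:1, for:1, because:1, pull:1
Σf² = 30; N² = 196
Repeat rate = 30 / 196 = 0.153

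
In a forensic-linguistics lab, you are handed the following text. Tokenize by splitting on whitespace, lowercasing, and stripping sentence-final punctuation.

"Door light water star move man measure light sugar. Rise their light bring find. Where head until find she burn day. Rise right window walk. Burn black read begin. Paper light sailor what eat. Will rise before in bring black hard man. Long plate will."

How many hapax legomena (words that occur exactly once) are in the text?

Frequencies: light:4, rise:3, man:2, bring:2, find:2, burn:2, black:2, will:2, door:1, water:1, star:1, move:1, measure:1, sugar:1, their:1, where:1, head:1, until:1, she:1, day:1, … (14 more, each freq 1)
Hapax (freq=1): before, begin, day, door, eat, hard, head, in, long, measure, move, paper, plate, read, right, sailor, she, star, sugar, their, until, walk, water, what, where, window

26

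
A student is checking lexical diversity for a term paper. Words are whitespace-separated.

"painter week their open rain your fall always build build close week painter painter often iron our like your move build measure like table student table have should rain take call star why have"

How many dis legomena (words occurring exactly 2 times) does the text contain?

6

Frequencies: painter:3, build:3, week:2, rain:2, your:2, like:2, table:2, have:2, their:1, open:1, fall:1, always:1, close:1, often:1, iron:1, our:1, move:1, measure:1, student:1, should:1, … (4 more, each freq 1)
Words with frequency 2: have, like, rain, table, week, your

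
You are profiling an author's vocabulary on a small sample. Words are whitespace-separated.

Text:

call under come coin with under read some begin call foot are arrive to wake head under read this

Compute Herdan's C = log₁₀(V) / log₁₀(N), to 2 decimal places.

0.92

N = 19, V = 15.
log₁₀(V) = 1.176091, log₁₀(N) = 1.278754
C = 1.176091 / 1.278754 = 0.92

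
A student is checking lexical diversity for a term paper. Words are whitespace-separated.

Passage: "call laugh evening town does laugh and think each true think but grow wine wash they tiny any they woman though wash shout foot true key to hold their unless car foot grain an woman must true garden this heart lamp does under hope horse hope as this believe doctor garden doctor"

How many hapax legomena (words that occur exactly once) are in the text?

27

Frequencies: true:3, laugh:2, does:2, think:2, wash:2, they:2, woman:2, foot:2, garden:2, this:2, hope:2, doctor:2, call:1, evening:1, town:1, and:1, each:1, but:1, grow:1, wine:1, … (19 more, each freq 1)
Hapax (freq=1): an, and, any, as, believe, but, call, car, each, evening, grain, grow, heart, hold, horse, key, lamp, must, shout, their, though, tiny, to, town, under, unless, wine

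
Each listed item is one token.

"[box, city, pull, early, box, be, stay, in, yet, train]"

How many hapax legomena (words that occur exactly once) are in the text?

8

Frequencies: box:2, city:1, pull:1, early:1, be:1, stay:1, in:1, yet:1, train:1
Hapax (freq=1): be, city, early, in, pull, stay, train, yet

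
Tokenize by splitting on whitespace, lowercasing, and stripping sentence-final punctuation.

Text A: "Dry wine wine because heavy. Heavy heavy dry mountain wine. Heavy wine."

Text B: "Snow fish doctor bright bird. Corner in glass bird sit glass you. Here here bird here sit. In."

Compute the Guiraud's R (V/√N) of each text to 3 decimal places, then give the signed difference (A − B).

-1.150

A: V=5, N=12, R=1.443
B: V=11, N=18, R=2.593
Difference = 1.443 − 2.593 = -1.150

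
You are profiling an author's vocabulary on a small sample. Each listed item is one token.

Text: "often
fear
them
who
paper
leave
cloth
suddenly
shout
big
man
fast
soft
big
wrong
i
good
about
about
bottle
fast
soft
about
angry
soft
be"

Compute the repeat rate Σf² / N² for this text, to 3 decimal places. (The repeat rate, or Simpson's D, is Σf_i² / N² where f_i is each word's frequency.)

0.062

Frequencies: soft:3, about:3, big:2, fast:2, often:1, fear:1, them:1, who:1, paper:1, leave:1, cloth:1, suddenly:1, shout:1, man:1, wrong:1, i:1, good:1, bottle:1, angry:1, be:1
Σf² = 42; N² = 676
Repeat rate = 42 / 676 = 0.062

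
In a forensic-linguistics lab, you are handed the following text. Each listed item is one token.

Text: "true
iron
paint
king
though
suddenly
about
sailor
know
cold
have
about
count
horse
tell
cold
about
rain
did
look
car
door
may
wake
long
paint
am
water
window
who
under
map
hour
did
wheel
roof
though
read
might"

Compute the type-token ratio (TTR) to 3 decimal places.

N = 39 tokens, V = 33 types.
TTR = V / N = 33 / 39 = 0.846

0.846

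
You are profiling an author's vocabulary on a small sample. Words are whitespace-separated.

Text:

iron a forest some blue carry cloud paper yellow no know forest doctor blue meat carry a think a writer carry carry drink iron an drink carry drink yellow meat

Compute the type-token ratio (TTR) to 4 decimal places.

N = 30 tokens, V = 17 types.
TTR = V / N = 17 / 30 = 0.5667

0.5667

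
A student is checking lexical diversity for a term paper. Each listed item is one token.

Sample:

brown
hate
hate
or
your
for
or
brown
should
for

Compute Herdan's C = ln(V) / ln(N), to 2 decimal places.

N = 10, V = 6.
ln(V) = 1.791759, ln(N) = 2.302585
C = 1.791759 / 2.302585 = 0.78

0.78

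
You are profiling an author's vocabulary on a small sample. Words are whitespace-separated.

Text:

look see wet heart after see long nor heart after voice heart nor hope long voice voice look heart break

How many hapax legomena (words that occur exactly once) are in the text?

3

Frequencies: heart:4, voice:3, look:2, see:2, after:2, long:2, nor:2, wet:1, hope:1, break:1
Hapax (freq=1): break, hope, wet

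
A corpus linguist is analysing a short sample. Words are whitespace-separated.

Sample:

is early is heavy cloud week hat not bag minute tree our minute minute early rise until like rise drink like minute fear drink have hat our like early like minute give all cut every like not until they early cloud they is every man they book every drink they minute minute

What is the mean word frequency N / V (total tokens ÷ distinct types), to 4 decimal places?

2.1667

N = 52 tokens, V = 24 types.
Mean frequency = N / V = 52 / 24 = 2.1667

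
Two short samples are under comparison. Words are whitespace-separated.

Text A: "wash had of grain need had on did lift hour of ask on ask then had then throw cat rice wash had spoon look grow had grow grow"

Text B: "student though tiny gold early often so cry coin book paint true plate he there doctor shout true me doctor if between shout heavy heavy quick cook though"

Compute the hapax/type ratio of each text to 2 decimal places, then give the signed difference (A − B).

A: hapax=10, V=17, ratio=0.59
B: hapax=18, V=23, ratio=0.78
Difference = 0.59 − 0.78 = -0.19

-0.19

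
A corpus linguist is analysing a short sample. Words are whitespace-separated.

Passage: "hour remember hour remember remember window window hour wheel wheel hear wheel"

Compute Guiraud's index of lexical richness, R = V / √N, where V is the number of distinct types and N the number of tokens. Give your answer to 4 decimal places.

1.4434

N = 12, V = 5.
√N = 3.464102
R = 5 / 3.464102 = 1.4434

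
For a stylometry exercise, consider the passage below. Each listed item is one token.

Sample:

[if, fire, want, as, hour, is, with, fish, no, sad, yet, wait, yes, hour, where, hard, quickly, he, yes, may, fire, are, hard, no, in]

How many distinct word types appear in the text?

Distinct types: {are, as, fire, fish, hard, he, hour, if, in, is, may, no, quickly, sad, wait, want, where, with, yes, yet}
V = 20

20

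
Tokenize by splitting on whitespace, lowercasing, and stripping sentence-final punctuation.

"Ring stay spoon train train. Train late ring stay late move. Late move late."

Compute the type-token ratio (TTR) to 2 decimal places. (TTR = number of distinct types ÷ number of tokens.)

N = 14 tokens, V = 6 types.
TTR = V / N = 6 / 14 = 0.43

0.43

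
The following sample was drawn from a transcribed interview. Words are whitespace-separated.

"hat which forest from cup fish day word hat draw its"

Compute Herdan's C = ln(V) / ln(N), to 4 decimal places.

0.9603

N = 11, V = 10.
ln(V) = 2.302585, ln(N) = 2.397895
C = 2.302585 / 2.397895 = 0.9603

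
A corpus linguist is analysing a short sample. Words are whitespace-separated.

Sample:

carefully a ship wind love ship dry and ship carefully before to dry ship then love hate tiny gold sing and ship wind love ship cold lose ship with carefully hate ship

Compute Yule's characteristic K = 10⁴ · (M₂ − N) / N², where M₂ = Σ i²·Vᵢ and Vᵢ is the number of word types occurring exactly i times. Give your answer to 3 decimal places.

Frequencies: ship:8, carefully:3, love:3, wind:2, dry:2, and:2, hate:2, a:1, before:1, to:1, then:1, tiny:1, gold:1, sing:1, cold:1, lose:1, with:1
N = 32. Frequency spectrum: V_1=10, V_2=4, V_3=2, V_8=1
M₂ = 1²·10 + 2²·4 + 3²·2 + 8²·1 = 108
K = 10000 × (108 − 32) / 32² = 742.188

742.188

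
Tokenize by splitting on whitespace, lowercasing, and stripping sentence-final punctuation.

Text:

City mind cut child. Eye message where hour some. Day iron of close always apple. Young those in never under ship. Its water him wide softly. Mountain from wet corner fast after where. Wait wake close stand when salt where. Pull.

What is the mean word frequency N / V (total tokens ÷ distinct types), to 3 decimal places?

1.079

N = 41 tokens, V = 38 types.
Mean frequency = N / V = 41 / 38 = 1.079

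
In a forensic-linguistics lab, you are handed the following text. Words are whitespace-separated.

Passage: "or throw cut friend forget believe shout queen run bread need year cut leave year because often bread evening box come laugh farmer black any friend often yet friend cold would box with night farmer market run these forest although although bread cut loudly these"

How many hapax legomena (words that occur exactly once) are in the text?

22

Frequencies: cut:3, friend:3, bread:3, run:2, year:2, often:2, box:2, farmer:2, these:2, although:2, or:1, throw:1, forget:1, believe:1, shout:1, queen:1, need:1, leave:1, because:1, evening:1, … (12 more, each freq 1)
Hapax (freq=1): any, because, believe, black, cold, come, evening, forest, forget, laugh, leave, loudly, market, need, night, or, queen, shout, throw, with, would, yet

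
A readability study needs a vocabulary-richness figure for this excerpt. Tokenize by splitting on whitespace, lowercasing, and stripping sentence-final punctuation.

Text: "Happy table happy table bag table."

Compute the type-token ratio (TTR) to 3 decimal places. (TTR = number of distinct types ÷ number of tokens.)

N = 6 tokens, V = 3 types.
TTR = V / N = 3 / 6 = 0.500

0.500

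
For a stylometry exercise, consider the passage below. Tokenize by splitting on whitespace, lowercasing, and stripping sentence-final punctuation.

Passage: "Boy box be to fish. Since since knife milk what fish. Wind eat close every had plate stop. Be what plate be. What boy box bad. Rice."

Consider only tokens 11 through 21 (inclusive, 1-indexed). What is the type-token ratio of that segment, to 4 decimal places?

Segment tokens 11–21: fish, wind, eat, close, every, had, plate, stop, be, what, plate
Segment N = 11, segment V = 10.
TTR = 10 / 11 = 0.9091

0.9091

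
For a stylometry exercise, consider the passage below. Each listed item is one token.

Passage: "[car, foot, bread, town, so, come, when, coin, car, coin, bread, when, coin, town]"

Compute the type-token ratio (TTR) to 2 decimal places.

N = 14 tokens, V = 8 types.
TTR = V / N = 8 / 14 = 0.57

0.57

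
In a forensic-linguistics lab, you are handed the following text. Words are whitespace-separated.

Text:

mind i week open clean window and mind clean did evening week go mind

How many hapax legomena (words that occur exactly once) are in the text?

Frequencies: mind:3, week:2, clean:2, i:1, open:1, window:1, and:1, did:1, evening:1, go:1
Hapax (freq=1): and, did, evening, go, i, open, window

7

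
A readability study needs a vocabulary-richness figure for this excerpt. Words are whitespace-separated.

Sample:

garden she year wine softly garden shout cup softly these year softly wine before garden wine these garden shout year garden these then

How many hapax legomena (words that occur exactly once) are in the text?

Frequencies: garden:5, year:3, wine:3, softly:3, these:3, shout:2, she:1, cup:1, before:1, then:1
Hapax (freq=1): before, cup, she, then

4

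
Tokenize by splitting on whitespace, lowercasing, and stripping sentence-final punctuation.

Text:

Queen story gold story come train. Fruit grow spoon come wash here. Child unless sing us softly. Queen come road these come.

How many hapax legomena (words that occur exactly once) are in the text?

14

Frequencies: come:4, queen:2, story:2, gold:1, train:1, fruit:1, grow:1, spoon:1, wash:1, here:1, child:1, unless:1, sing:1, us:1, softly:1, road:1, these:1
Hapax (freq=1): child, fruit, gold, grow, here, road, sing, softly, spoon, these, train, unless, us, wash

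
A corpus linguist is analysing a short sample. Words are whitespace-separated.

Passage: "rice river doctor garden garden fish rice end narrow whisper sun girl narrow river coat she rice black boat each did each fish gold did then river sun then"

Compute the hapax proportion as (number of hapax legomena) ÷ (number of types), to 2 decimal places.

Frequencies: rice:3, river:3, garden:2, fish:2, narrow:2, sun:2, each:2, did:2, then:2, doctor:1, end:1, whisper:1, girl:1, coat:1, she:1, black:1, boat:1, gold:1
Hapax count = 9; type count = 18.
Ratio = 9 / 18 = 0.50

0.50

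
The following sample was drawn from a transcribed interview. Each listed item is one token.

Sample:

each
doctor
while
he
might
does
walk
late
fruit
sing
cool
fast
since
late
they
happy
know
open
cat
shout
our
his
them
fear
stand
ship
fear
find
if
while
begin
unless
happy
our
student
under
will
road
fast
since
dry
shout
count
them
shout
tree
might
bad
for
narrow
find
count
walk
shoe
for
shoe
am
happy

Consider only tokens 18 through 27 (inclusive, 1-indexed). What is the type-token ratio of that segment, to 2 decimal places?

Segment tokens 18–27: open, cat, shout, our, his, them, fear, stand, ship, fear
Segment N = 10, segment V = 9.
TTR = 9 / 10 = 0.90

0.90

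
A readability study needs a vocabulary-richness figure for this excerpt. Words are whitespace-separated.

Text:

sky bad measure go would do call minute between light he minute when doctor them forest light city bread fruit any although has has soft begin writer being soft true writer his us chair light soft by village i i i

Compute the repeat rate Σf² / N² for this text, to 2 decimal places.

0.04

Frequencies: light:3, soft:3, i:3, minute:2, has:2, writer:2, sky:1, bad:1, measure:1, go:1, would:1, do:1, call:1, between:1, he:1, when:1, doctor:1, them:1, forest:1, city:1, … (12 more, each freq 1)
Σf² = 65; N² = 1681
Repeat rate = 65 / 1681 = 0.04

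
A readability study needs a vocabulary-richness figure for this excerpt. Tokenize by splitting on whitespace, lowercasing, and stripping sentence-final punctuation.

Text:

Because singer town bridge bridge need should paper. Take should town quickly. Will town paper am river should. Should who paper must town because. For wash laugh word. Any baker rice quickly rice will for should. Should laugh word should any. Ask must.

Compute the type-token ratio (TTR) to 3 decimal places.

N = 43 tokens, V = 22 types.
TTR = V / N = 22 / 43 = 0.512

0.512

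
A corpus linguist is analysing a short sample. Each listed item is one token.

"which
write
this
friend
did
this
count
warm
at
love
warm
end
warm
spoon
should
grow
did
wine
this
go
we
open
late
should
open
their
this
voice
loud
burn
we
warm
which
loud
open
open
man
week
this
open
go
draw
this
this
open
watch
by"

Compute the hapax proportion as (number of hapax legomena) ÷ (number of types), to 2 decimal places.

Frequencies: this:7, open:6, warm:4, which:2, did:2, should:2, go:2, we:2, loud:2, write:1, friend:1, count:1, at:1, love:1, end:1, spoon:1, grow:1, wine:1, late:1, their:1, … (7 more, each freq 1)
Hapax count = 18; type count = 27.
Ratio = 18 / 27 = 0.67

0.67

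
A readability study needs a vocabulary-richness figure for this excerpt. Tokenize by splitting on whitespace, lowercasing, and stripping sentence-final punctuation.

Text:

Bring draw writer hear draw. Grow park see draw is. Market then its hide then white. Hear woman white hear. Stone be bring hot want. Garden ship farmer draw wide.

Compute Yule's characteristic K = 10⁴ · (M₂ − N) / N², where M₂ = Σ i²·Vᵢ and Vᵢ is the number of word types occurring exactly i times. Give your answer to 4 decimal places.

266.6667

Frequencies: draw:4, hear:3, bring:2, then:2, white:2, writer:1, grow:1, park:1, see:1, is:1, market:1, its:1, hide:1, woman:1, stone:1, be:1, hot:1, want:1, garden:1, ship:1, … (2 more, each freq 1)
N = 30. Frequency spectrum: V_1=17, V_2=3, V_3=1, V_4=1
M₂ = 1²·17 + 2²·3 + 3²·1 + 4²·1 = 54
K = 10000 × (54 − 30) / 30² = 266.6667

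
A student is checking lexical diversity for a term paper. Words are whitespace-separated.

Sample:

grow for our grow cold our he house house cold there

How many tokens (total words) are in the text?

11

Tokens: grow, for, our, grow, cold, our, he, house, house, cold, there
N = 11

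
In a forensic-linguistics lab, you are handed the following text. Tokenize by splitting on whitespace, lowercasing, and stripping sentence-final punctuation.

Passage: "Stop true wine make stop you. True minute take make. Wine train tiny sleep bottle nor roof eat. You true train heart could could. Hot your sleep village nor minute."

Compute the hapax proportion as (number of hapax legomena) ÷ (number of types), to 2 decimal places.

0.47

Frequencies: true:3, stop:2, wine:2, make:2, you:2, minute:2, train:2, sleep:2, nor:2, could:2, take:1, tiny:1, bottle:1, roof:1, eat:1, heart:1, hot:1, your:1, village:1
Hapax count = 9; type count = 19.
Ratio = 9 / 19 = 0.47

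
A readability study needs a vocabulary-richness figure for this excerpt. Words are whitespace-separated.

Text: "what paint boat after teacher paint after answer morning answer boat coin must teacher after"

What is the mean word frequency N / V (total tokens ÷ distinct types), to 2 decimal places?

1.67

N = 15 tokens, V = 9 types.
Mean frequency = N / V = 15 / 9 = 1.67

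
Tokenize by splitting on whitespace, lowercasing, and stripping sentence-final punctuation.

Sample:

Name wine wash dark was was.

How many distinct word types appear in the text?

5

Distinct types: {dark, name, was, wash, wine}
V = 5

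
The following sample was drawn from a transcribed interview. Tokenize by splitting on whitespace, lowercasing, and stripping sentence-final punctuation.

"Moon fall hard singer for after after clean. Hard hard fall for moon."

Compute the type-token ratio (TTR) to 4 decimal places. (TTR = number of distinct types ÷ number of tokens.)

N = 13 tokens, V = 7 types.
TTR = V / N = 7 / 13 = 0.5385

0.5385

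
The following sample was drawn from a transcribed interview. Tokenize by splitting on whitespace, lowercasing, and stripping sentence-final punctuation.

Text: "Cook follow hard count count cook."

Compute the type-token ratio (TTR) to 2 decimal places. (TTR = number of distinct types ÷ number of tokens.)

0.67

N = 6 tokens, V = 4 types.
TTR = V / N = 4 / 6 = 0.67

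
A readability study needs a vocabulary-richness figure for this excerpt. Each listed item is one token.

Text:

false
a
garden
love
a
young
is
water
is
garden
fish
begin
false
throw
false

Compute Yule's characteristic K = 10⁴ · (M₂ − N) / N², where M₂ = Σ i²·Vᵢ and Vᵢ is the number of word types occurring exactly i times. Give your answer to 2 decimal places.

Frequencies: false:3, a:2, garden:2, is:2, love:1, young:1, water:1, fish:1, begin:1, throw:1
N = 15. Frequency spectrum: V_1=6, V_2=3, V_3=1
M₂ = 1²·6 + 2²·3 + 3²·1 = 27
K = 10000 × (27 − 15) / 15² = 533.33

533.33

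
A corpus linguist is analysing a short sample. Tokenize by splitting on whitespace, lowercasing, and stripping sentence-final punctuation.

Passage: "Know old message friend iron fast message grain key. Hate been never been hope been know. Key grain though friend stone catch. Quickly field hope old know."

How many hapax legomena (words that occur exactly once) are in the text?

Frequencies: know:3, been:3, old:2, message:2, friend:2, grain:2, key:2, hope:2, iron:1, fast:1, hate:1, never:1, though:1, stone:1, catch:1, quickly:1, field:1
Hapax (freq=1): catch, fast, field, hate, iron, never, quickly, stone, though

9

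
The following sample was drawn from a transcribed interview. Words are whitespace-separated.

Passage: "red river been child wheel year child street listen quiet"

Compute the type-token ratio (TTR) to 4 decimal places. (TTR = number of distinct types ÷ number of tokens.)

N = 10 tokens, V = 9 types.
TTR = V / N = 9 / 10 = 0.9000

0.9000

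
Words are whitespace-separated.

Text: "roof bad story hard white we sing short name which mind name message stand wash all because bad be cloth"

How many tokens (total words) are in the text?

20

Tokens: roof, bad, story, hard, white, we, sing, short, name, which, mind, name, message, stand, wash, all, because, bad, be, cloth
N = 20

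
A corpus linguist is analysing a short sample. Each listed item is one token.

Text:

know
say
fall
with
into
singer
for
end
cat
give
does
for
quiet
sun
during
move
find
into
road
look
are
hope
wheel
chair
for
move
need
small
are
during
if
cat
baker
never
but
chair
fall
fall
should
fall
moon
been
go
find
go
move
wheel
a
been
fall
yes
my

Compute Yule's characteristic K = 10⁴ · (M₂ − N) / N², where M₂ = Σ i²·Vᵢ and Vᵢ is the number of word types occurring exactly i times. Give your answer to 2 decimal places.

184.91

Frequencies: fall:5, for:3, move:3, into:2, cat:2, during:2, find:2, are:2, wheel:2, chair:2, been:2, go:2, know:1, say:1, with:1, singer:1, end:1, give:1, does:1, quiet:1, … (15 more, each freq 1)
N = 52. Frequency spectrum: V_1=23, V_2=9, V_3=2, V_5=1
M₂ = 1²·23 + 2²·9 + 3²·2 + 5²·1 = 102
K = 10000 × (102 − 52) / 52² = 184.91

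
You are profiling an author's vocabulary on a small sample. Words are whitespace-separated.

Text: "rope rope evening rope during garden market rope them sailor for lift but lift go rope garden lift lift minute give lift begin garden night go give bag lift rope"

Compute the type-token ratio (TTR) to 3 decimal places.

N = 30 tokens, V = 16 types.
TTR = V / N = 16 / 30 = 0.533

0.533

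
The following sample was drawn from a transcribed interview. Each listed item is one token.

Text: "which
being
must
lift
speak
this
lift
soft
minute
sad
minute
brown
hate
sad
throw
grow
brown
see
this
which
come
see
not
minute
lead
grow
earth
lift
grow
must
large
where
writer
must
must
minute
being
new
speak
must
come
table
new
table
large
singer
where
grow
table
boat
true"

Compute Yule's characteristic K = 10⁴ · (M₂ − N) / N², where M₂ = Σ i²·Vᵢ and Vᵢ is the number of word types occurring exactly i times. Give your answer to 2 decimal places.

Frequencies: must:5, minute:4, grow:4, lift:3, table:3, which:2, being:2, speak:2, this:2, sad:2, brown:2, see:2, come:2, large:2, where:2, new:2, soft:1, hate:1, throw:1, not:1, … (6 more, each freq 1)
N = 51. Frequency spectrum: V_1=10, V_2=11, V_3=2, V_4=2, V_5=1
M₂ = 1²·10 + 2²·11 + 3²·2 + 4²·2 + 5²·1 = 129
K = 10000 × (129 − 51) / 51² = 299.88

299.88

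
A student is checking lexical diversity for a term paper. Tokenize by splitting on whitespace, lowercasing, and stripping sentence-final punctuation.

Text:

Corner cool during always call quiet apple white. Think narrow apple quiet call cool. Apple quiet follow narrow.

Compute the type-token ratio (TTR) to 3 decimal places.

N = 18 tokens, V = 11 types.
TTR = V / N = 11 / 18 = 0.611

0.611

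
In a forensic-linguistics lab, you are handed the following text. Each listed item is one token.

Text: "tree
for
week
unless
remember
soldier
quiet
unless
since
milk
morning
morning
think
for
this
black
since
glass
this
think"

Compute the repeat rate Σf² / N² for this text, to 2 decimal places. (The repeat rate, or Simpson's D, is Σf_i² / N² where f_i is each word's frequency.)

Frequencies: for:2, unless:2, since:2, morning:2, think:2, this:2, tree:1, week:1, remember:1, soldier:1, quiet:1, milk:1, black:1, glass:1
Σf² = 32; N² = 400
Repeat rate = 32 / 400 = 0.08

0.08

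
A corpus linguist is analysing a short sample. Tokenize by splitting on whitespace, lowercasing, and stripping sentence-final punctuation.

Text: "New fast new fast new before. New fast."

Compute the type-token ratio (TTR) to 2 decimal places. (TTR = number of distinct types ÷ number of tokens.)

0.38

N = 8 tokens, V = 3 types.
TTR = V / N = 3 / 8 = 0.38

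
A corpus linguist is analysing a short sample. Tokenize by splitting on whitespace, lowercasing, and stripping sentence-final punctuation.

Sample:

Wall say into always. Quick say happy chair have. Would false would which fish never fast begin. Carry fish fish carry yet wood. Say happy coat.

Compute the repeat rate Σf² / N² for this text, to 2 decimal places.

Frequencies: say:3, fish:3, happy:2, would:2, carry:2, wall:1, into:1, always:1, quick:1, chair:1, have:1, false:1, which:1, never:1, fast:1, begin:1, yet:1, wood:1, coat:1
Σf² = 44; N² = 676
Repeat rate = 44 / 676 = 0.07

0.07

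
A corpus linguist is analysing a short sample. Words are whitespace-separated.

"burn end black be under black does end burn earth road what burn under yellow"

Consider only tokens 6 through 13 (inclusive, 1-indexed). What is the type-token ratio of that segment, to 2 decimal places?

0.88

Segment tokens 6–13: black, does, end, burn, earth, road, what, burn
Segment N = 8, segment V = 7.
TTR = 7 / 8 = 0.88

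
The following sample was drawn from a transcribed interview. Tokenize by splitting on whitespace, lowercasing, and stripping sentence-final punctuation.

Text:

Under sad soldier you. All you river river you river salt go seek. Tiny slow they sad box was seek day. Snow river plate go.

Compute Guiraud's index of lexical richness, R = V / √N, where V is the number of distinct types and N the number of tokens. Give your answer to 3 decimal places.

3.400

N = 25, V = 17.
√N = 5.000000
R = 17 / 5.000000 = 3.400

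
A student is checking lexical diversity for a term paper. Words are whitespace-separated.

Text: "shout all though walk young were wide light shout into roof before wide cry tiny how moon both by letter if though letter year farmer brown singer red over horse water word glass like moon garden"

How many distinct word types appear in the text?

31

Distinct types: {all, before, both, brown, by, cry, farmer, garden, glass, horse, how, if, into, letter, light, like, moon, over, red, roof, shout, singer, though, tiny, walk, water, were, wide, word, year, young}
V = 31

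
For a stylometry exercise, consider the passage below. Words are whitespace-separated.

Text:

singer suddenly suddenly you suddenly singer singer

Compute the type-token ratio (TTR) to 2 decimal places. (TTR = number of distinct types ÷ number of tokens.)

N = 7 tokens, V = 3 types.
TTR = V / N = 3 / 7 = 0.43

0.43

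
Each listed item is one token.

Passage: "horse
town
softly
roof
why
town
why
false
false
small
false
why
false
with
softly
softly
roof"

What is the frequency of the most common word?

4

Frequencies: false:4, softly:3, why:3, town:2, roof:2, horse:1, small:1, with:1
Most common: 'false' with frequency 4.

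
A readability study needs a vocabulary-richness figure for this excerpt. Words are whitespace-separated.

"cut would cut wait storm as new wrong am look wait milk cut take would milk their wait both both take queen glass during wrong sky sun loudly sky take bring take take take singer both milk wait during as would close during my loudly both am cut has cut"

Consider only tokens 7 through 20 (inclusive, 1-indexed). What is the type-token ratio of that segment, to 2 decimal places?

Segment tokens 7–20: new, wrong, am, look, wait, milk, cut, take, would, milk, their, wait, both, both
Segment N = 14, segment V = 11.
TTR = 11 / 14 = 0.79

0.79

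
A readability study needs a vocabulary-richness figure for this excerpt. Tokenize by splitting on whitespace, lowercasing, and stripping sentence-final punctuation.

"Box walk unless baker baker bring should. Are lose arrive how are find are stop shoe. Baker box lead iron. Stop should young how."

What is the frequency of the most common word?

3

Frequencies: baker:3, are:3, box:2, should:2, how:2, stop:2, walk:1, unless:1, bring:1, lose:1, arrive:1, find:1, shoe:1, lead:1, iron:1, young:1
Most common: 'baker' with frequency 3.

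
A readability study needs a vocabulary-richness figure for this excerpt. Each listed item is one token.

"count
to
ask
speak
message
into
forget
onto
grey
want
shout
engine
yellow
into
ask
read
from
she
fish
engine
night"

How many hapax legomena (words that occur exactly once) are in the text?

Frequencies: ask:2, into:2, engine:2, count:1, to:1, speak:1, message:1, forget:1, onto:1, grey:1, want:1, shout:1, yellow:1, read:1, from:1, she:1, fish:1, night:1
Hapax (freq=1): count, fish, forget, from, grey, message, night, onto, read, she, shout, speak, to, want, yellow

15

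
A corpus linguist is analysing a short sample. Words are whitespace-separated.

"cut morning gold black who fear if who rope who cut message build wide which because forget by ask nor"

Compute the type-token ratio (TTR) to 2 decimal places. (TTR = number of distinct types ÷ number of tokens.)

N = 20 tokens, V = 17 types.
TTR = V / N = 17 / 20 = 0.85

0.85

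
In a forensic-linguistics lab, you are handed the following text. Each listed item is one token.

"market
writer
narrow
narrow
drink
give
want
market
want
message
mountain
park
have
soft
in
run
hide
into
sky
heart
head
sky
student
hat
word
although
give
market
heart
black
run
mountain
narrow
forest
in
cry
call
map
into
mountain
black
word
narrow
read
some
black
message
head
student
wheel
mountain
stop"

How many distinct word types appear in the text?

31

Distinct types: {although, black, call, cry, drink, forest, give, hat, have, head, heart, hide, in, into, map, market, message, mountain, narrow, park, read, run, sky, soft, some, stop, student, want, wheel, word, writer}
V = 31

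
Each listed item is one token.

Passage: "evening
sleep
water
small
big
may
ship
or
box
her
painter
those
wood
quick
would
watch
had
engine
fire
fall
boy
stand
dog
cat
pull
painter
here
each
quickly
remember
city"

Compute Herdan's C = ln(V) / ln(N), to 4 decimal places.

N = 31, V = 30.
ln(V) = 3.401197, ln(N) = 3.433987
C = 3.401197 / 3.433987 = 0.9905

0.9905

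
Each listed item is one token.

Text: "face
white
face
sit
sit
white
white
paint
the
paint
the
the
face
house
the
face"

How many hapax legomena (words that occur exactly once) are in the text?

Frequencies: face:4, the:4, white:3, sit:2, paint:2, house:1
Hapax (freq=1): house

1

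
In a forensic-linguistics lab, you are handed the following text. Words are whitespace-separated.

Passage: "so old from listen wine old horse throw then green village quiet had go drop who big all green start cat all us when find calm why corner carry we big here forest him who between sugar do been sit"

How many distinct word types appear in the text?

35

Distinct types: {all, been, between, big, calm, carry, cat, corner, do, drop, find, forest, from, go, green, had, here, him, horse, listen, old, quiet, sit, so, start, sugar, then, throw, us, village, we, when, who, why, wine}
V = 35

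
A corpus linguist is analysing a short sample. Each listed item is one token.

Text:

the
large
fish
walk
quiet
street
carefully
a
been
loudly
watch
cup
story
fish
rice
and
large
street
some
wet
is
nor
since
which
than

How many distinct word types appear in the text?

Distinct types: {a, and, been, carefully, cup, fish, is, large, loudly, nor, quiet, rice, since, some, story, street, than, the, walk, watch, wet, which}
V = 22

22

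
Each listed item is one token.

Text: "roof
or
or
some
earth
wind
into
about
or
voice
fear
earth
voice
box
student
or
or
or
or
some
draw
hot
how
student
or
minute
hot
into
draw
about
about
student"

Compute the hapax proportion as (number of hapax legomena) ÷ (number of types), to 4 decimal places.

Frequencies: or:8, about:3, student:3, some:2, earth:2, into:2, voice:2, draw:2, hot:2, roof:1, wind:1, fear:1, box:1, how:1, minute:1
Hapax count = 6; type count = 15.
Ratio = 6 / 15 = 0.4000

0.4000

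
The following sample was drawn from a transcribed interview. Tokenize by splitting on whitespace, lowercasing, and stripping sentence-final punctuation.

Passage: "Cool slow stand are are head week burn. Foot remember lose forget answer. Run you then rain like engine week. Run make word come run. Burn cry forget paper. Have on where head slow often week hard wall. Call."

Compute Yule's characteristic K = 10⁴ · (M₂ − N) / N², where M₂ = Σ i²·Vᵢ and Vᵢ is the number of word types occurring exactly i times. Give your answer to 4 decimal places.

Frequencies: week:3, run:3, slow:2, are:2, head:2, burn:2, forget:2, cool:1, stand:1, foot:1, remember:1, lose:1, answer:1, you:1, then:1, rain:1, like:1, engine:1, make:1, word:1, … (10 more, each freq 1)
N = 39. Frequency spectrum: V_1=23, V_2=5, V_3=2
M₂ = 1²·23 + 2²·5 + 3²·2 = 61
K = 10000 × (61 − 39) / 39² = 144.6417

144.6417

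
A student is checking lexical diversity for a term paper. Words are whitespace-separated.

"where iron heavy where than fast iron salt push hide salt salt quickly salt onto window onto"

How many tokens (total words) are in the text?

17

Tokens: where, iron, heavy, where, than, fast, iron, salt, push, hide, salt, salt, quickly, salt, onto, window, onto
N = 17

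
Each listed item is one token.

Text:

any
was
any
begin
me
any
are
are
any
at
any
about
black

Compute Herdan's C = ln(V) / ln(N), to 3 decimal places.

N = 13, V = 8.
ln(V) = 2.079442, ln(N) = 2.564949
C = 2.079442 / 2.564949 = 0.811

0.811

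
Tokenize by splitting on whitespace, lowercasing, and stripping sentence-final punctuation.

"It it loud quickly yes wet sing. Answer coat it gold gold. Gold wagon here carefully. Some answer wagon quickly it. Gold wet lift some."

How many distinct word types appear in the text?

14

Distinct types: {answer, carefully, coat, gold, here, it, lift, loud, quickly, sing, some, wagon, wet, yes}
V = 14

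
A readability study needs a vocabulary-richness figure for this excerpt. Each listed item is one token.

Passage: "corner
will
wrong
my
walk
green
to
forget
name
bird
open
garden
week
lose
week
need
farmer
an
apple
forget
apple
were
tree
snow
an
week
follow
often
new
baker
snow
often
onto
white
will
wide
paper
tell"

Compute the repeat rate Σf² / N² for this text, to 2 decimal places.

Frequencies: week:3, will:2, forget:2, an:2, apple:2, snow:2, often:2, corner:1, wrong:1, my:1, walk:1, green:1, to:1, name:1, bird:1, open:1, garden:1, lose:1, need:1, farmer:1, … (10 more, each freq 1)
Σf² = 56; N² = 1444
Repeat rate = 56 / 1444 = 0.04

0.04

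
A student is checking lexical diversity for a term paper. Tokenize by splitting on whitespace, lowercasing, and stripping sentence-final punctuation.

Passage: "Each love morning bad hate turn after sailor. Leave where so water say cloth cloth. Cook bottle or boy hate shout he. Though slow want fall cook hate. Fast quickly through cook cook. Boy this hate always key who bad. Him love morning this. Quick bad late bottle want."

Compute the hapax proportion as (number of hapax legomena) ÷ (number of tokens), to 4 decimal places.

0.4898

Frequencies: hate:4, cook:4, bad:3, love:2, morning:2, cloth:2, bottle:2, boy:2, want:2, this:2, each:1, turn:1, after:1, sailor:1, leave:1, where:1, so:1, water:1, say:1, or:1, … (14 more, each freq 1)
Hapax count = 24; token count = 49.
Ratio = 24 / 49 = 0.4898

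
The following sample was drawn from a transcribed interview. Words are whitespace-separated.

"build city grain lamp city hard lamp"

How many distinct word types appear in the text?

5

Distinct types: {build, city, grain, hard, lamp}
V = 5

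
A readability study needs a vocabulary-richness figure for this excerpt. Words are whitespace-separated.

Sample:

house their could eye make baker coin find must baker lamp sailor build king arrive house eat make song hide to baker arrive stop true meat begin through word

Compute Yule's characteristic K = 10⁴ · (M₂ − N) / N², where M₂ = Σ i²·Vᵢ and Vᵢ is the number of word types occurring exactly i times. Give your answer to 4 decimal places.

Frequencies: baker:3, house:2, make:2, arrive:2, their:1, could:1, eye:1, coin:1, find:1, must:1, lamp:1, sailor:1, build:1, king:1, eat:1, song:1, hide:1, to:1, stop:1, true:1, … (4 more, each freq 1)
N = 29. Frequency spectrum: V_1=20, V_2=3, V_3=1
M₂ = 1²·20 + 2²·3 + 3²·1 = 41
K = 10000 × (41 − 29) / 29² = 142.6873

142.6873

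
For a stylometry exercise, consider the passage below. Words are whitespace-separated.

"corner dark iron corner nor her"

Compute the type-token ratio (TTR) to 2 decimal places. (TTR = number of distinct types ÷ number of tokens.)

N = 6 tokens, V = 5 types.
TTR = V / N = 5 / 6 = 0.83

0.83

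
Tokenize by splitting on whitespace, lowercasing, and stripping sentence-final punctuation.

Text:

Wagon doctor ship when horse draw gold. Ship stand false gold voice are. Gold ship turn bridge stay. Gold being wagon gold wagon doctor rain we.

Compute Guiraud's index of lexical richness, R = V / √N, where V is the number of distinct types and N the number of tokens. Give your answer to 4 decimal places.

3.3340

N = 26, V = 17.
√N = 5.099020
R = 17 / 5.099020 = 3.3340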